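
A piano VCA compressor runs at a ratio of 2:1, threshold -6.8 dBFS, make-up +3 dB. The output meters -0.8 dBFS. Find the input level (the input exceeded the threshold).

Before make-up, the level was -0.8 − 3 = -3.8 dBFS.
That's 3 dB above the -6.8 dBFS threshold.
Input overshoot = R × output overshoot = 6 dB → input = -6.8 + 6 = -0.8 dBFS.

-0.8 dBFS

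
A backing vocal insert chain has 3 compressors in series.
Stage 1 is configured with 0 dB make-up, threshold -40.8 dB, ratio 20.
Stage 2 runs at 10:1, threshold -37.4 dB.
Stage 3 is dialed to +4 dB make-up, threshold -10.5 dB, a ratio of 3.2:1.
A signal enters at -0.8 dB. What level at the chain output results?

-34.8 dB

Stage 1: -0.8 dB is 40 dB over -40.8 dB; at 20:1 that becomes 2 dB over, giving -38.8 dB.
Stage 2: below threshold (-38.8 ≤ -37.4); passes unchanged; output -38.8 dB.
Stage 3: below threshold (-38.8 ≤ -10.5); passes unchanged; make-up brings it to -34.8 dB.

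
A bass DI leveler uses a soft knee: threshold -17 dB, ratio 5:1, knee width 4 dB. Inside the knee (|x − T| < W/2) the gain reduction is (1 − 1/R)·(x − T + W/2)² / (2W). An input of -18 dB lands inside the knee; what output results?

x − T + W/2 = -18 − (-17) + 2 = 1.
GR = (1 − 1/5) × 1² / 8 = 0.8 × 1 / 8 = 0.1 dB.
Output = -18 − 0.1 = -18.1 dB.

-18.1 dB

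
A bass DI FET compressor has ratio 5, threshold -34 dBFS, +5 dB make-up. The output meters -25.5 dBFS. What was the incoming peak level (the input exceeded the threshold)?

-16.5 dBFS

Before make-up, the level was -25.5 − 5 = -30.5 dBFS.
That's 3.5 dB above the -34 dBFS threshold.
Undo the ratio: input overshoot = 3.5 × 5 = 17.5 dB, giving input = -16.5 dBFS.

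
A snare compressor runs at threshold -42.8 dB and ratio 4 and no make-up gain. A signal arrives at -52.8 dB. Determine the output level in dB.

-52.8 dB

-52.8 dB is 10 dB below the -42.8 dB threshold, so no gain reduction is applied.
Output = input = -52.8 dB.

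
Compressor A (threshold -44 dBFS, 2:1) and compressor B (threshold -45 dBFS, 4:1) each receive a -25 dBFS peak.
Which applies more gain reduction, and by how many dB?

A: overshoot 19 dB → output overshoot 9.5 dB → GR 9.5 dB.
B: overshoot 20 dB → output overshoot 5 dB → GR 15 dB.
B applies 5.5 dB more gain reduction.

B, by 5.5 dB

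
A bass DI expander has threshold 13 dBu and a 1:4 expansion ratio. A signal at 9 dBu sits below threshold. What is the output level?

Undershoot = 13 − 9 = 4 dB.
At 1:4, that expands to 16 dB under threshold.
Output = 13 − 16 = -3 dBu.

-3 dBu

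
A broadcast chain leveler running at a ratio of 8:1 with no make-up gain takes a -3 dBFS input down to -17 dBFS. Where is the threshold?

-19 dBFS

Input is 16 dB above T (since output overshoot × R = input overshoot: (-17 − T)·8 = -3 − T gives T = -19 dBFS).
Check: -19 + (-3 − (-19))/8 = -19 + 2 = -17 dBFS. ✓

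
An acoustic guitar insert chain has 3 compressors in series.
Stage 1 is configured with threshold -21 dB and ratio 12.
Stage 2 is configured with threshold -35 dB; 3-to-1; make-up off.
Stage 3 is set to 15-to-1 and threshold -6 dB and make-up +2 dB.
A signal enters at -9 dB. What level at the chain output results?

-28 dB

Stage 1: overshoot 12 dB → 12/12 = 1 dB → -20 dB.
Stage 2: 15 dB above -35 dB, reduced 3:1 to 5 dB above → -30 dB.
Stage 3: -30 dB is at or below the -6 dB threshold — no compression; make-up brings it to -28 dB.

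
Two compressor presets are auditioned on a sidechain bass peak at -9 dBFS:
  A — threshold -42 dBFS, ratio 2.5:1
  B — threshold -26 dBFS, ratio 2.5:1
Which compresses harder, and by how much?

A, by 9.6 dB

A: GR = 33 − 33/2.5 = 19.8 dB.
B: GR = 17 − 17/2.5 = 10.2 dB.
Difference: 9.6 dB in favour of A.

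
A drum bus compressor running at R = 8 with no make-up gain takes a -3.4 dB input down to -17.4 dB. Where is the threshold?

Gain reduction = -3.4 − (-17.4) = 14 dB; output overshoot = GR / (R − 1) = 14 / 7 = 2 dB.
Threshold = output − output overshoot = -17.4 − 2 = -19.4 dB.

-19.4 dB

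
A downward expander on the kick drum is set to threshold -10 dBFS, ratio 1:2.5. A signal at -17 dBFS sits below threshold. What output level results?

-27.5 dBFS

The input is 7 dB below the -10 dBFS threshold.
A 1:2.5 expander multiplies undershoot by 2.5: 7 × 2.5 = 17.5 dB below threshold.
Output = -10 − 17.5 = -27.5 dBFS.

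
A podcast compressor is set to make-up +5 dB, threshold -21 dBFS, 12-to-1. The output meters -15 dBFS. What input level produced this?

Before make-up, the level was -15 − 5 = -20 dBFS.
The compressed level sits -20 − (-21) = 1 dB over threshold.
Before 12:1 compression the overshoot was 1 × 12 = 12 dB, so input = -21 + 12 = -9 dBFS.

-9 dBFS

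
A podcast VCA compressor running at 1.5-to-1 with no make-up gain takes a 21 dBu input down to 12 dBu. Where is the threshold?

Gain reduction = 21 − 12 = 9 dB; output overshoot = GR / (R − 1) = 9 / 0.5 = 18 dB.
Threshold = output − output overshoot = 12 − 18 = -6 dBu.

-6 dBu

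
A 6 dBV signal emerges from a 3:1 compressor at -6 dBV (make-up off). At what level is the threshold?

Gain reduction = 6 − (-6) = 12 dB; output overshoot = GR / (R − 1) = 12 / 2 = 6 dB.
Threshold = output − output overshoot = -6 − 6 = -12 dBV.

-12 dBV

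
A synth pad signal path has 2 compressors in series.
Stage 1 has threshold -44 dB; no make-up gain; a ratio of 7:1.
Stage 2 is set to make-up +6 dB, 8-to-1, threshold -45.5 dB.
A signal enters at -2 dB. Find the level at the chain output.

Stage 1: -2 dB is 42 dB over -44 dB; at 7:1 that becomes 6 dB over, giving -38 dB.
Stage 2: -38 dB is 7.5 dB over -45.5 dB; at 8:1 that becomes 0.9375 dB over, giving -44.5625 dB; +6 dB make-up → -38.5625 dB.

-38.5625 dB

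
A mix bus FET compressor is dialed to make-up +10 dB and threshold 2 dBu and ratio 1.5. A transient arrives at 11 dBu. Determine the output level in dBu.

Overshoot: 11 − 2 = 9 dB.
At 1.5:1 the overshoot is divided by 1.5, leaving 6 dB above threshold.
So the level is 2 + 6 = 8 dBu; make-up adds 10 dB, giving 18 dBu.

18 dBu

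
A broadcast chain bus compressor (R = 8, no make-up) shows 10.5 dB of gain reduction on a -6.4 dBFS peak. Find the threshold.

Gain reduction = -6.4 − (-16.9) = 10.5 dB; output overshoot = GR / (R − 1) = 10.5 / 7 = 1.5 dB.
Threshold = output − output overshoot = -16.9 − 1.5 = -18.4 dBFS.

-18.4 dBFS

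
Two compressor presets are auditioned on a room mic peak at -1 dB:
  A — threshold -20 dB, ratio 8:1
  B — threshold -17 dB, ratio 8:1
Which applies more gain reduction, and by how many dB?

A: 19 dB over, compressed to 2.375 dB over, so 16.625 dB of GR.
B: 16 dB over, compressed to 2 dB over, so 14 dB of GR.
A reduces 2.625 dB more.

A, by 2.625 dB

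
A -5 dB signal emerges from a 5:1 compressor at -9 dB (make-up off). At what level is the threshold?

-10 dB

Input is 5 dB above T (since output overshoot × R = input overshoot: (-9 − T)·5 = -5 − T gives T = -10 dB).
Check: -10 + (-5 − (-10))/5 = -10 + 1 = -9 dB. ✓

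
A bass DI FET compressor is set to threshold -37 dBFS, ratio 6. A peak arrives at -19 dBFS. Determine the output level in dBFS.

Overshoot: -19 − (-37) = 18 dB.
At 6:1 the overshoot is divided by 6, leaving 3 dB above threshold.
That puts the output at -34 dBFS.

-34 dBFS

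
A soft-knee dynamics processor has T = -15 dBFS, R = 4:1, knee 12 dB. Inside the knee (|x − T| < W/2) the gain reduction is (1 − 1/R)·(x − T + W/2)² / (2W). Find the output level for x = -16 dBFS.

-16.78125 dBFS

x − T + W/2 = -16 − (-15) + 6 = 5.
GR = (1 − 1/4) × 5² / 24 = 0.75 × 25 / 24 = 0.78125 dB.
Output = -16 − 0.78125 = -16.78125 dBFS.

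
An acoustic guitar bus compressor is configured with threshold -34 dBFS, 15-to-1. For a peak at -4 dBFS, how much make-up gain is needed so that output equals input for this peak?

Without make-up, output = threshold + overshoot/15 = -34 + 2 = -32 dBFS.
Gap to target: 28 dB.

28 dB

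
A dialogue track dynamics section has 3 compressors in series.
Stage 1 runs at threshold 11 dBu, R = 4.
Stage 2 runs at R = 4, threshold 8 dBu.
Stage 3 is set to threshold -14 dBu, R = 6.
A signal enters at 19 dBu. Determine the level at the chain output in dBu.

-10.125 dBu

Stage 1: 19 dBu is 8 dB over 11 dBu; at 4:1 that becomes 2 dB over, giving 13 dBu.
Stage 2: overshoot 5 dB → 5/4 = 1.25 dB → 9.25 dBu.
Stage 3: overshoot 23.25 dB → 23.25/6 = 3.875 dB → -10.125 dBu.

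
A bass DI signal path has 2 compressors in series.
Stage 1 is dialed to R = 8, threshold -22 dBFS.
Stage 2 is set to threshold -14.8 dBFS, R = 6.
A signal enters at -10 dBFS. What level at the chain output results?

Stage 1: overshoot 12 dB → 12/8 = 1.5 dB → -20.5 dBFS.
Stage 2: below threshold (-20.5 ≤ -14.8); passes unchanged; output -20.5 dBFS.

-20.5 dBFS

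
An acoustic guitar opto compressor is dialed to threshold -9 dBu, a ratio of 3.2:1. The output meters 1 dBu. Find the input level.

23 dBu

The compressed level sits 1 − (-9) = 10 dB over threshold.
Before 3.2:1 compression the overshoot was 10 × 3.2 = 32 dB, so input = -9 + 32 = 23 dBu.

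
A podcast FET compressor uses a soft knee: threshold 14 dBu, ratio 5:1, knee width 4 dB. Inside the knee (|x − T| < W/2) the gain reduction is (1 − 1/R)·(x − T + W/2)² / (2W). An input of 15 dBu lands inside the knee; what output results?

14.1 dBu

x − T + W/2 = 15 − 14 + 2 = 3.
GR = (1 − 1/5) × 3² / 8 = 0.8 × 9 / 8 = 0.9 dB.
Output = 15 − 0.9 = 14.1 dBu.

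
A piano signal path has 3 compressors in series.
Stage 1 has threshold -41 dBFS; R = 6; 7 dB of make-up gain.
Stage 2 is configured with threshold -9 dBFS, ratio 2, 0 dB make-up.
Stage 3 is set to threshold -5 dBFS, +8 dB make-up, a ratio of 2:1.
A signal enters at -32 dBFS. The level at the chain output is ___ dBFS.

-24.5 dBFS

Stage 1: overshoot 9 dB → 9/6 = 1.5 dB → -39.5 dBFS; +7 dB make-up → -32.5 dBFS.
Stage 2: -32.5 dBFS is at or below the -9 dBFS threshold — no compression; output -32.5 dBFS.
Stage 3: below threshold (-32.5 ≤ -5); passes unchanged; make-up brings it to -24.5 dBFS.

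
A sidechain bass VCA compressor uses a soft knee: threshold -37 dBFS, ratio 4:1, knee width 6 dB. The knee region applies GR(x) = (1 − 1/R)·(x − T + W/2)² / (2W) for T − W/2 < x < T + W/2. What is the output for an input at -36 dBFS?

-37 dBFS

x − T + W/2 = -36 − (-37) + 3 = 4.
GR = (1 − 1/4) × 4² / 12 = 0.75 × 16 / 12 = 1 dB.
Output = -36 − 1 = -37 dBFS.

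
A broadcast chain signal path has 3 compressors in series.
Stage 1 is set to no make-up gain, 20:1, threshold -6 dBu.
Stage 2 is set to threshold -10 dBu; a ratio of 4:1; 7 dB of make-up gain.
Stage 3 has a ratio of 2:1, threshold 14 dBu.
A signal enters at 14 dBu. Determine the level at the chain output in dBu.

Stage 1: 14 dBu is 20 dB over -6 dBu; at 20:1 that becomes 1 dB over, giving -5 dBu.
Stage 2: -5 dBu is 5 dB over -10 dBu; at 4:1 that becomes 1.25 dB over, giving -8.75 dBu; +7 dB make-up → -1.75 dBu.
Stage 3: -1.75 dBu ≤ 14 dBu, so stage 3 doesn't engage; output -1.75 dBu.

-1.75 dBu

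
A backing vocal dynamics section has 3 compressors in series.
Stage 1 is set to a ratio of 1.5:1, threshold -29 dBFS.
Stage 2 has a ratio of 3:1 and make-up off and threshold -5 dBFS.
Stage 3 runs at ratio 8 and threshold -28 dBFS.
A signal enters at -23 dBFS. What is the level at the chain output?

-27.625 dBFS

Stage 1: -23 dBFS is 6 dB over -29 dBFS; at 1.5:1 that becomes 4 dB over, giving -25 dBFS.
Stage 2: -25 dBFS ≤ -5 dBFS, so stage 2 doesn't engage; output -25 dBFS.
Stage 3: overshoot 3 dB → 3/8 = 0.375 dB → -27.625 dBFS.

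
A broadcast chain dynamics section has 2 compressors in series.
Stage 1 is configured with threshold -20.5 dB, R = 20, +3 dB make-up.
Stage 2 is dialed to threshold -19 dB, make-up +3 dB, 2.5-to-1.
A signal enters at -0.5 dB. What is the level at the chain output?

Stage 1: overshoot 20 dB → 20/20 = 1 dB → -19.5 dB; +3 dB make-up → -16.5 dB.
Stage 2: -16.5 dB is 2.5 dB over -19 dB; at 2.5:1 that becomes 1 dB over, giving -18 dB; +3 dB make-up → -15 dB.

-15 dB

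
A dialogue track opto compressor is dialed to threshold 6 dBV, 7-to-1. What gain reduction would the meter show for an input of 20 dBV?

12 dB

The signal is 14 dB above threshold.
At 7:1, output sits 14/7 = 2 dB above threshold.
So the signal is attenuated by 14 − 2 = 12 dB.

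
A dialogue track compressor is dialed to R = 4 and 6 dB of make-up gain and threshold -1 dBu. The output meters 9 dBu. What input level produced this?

Stripping the +6 dB make-up gives 3 dBu at the gain stage.
Post-compression overshoot = 3 − (-1) = 4 dB.
Input overshoot = R × output overshoot = 16 dB → input = -1 + 16 = 15 dBu.

15 dBu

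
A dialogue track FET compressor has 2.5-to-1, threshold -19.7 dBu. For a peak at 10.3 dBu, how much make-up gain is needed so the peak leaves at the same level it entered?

18 dB

Overshoot 30 dB → 30/2.5 = 12 dB after compression, so the compressed level is -19.7 + 12 = -7.7 dBu.
Make-up = target − compressed = 10.3 − (-7.7) = 18 dB.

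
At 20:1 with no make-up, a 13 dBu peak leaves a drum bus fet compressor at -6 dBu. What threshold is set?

-7 dBu

Gain reduction = 13 − (-6) = 19 dB; output overshoot = GR / (R − 1) = 19 / 19 = 1 dB.
Threshold = output − output overshoot = -6 − 1 = -7 dBu.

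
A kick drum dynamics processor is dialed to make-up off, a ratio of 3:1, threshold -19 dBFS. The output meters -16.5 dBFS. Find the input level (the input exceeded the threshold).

The compressed level sits -16.5 − (-19) = 2.5 dB over threshold.
Before 3:1 compression the overshoot was 2.5 × 3 = 7.5 dB, so input = -19 + 7.5 = -11.5 dBFS.

-11.5 dBFS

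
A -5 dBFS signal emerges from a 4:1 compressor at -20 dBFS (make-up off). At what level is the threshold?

Input is 20 dB above T (since output overshoot × R = input overshoot: (-20 − T)·4 = -5 − T gives T = -25 dBFS).
Check: -25 + (-5 − (-25))/4 = -25 + 5 = -20 dBFS. ✓

-25 dBFS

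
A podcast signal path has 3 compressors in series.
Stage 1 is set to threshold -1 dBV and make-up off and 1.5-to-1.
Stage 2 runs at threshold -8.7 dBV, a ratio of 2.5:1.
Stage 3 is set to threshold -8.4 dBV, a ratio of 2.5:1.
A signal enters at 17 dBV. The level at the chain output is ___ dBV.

-5.368 dBV

Stage 1: 17 dBV is 18 dB over -1 dBV; at 1.5:1 that becomes 12 dB over, giving 11 dBV.
Stage 2: 19.7 dB above -8.7 dBV, reduced 2.5:1 to 7.88 dB above → -0.82 dBV.
Stage 3: overshoot 7.58 dB → 7.58/2.5 = 3.032 dB → -5.368 dBV.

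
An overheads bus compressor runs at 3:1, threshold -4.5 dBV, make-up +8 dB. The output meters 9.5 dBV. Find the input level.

Before make-up, the level was 9.5 − 8 = 1.5 dBV.
That's 6 dB above the -4.5 dBV threshold.
Undo the ratio: input overshoot = 6 × 3 = 18 dB, giving input = 13.5 dBV.

13.5 dBV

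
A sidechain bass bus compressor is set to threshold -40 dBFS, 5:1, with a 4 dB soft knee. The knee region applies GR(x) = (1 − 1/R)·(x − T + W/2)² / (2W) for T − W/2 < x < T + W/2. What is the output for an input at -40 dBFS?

x − T + W/2 = -40 − (-40) + 2 = 2.
GR = (1 − 1/5) × 2² / 8 = 0.8 × 4 / 8 = 0.4 dB.
Output = -40 − 0.4 = -40.4 dBFS.

-40.4 dBFS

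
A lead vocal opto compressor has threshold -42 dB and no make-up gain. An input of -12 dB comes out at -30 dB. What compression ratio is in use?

Input overshoot = -12 − (-42) = 30 dB; output overshoot = -30 − (-42) = 12 dB.
Ratio = 30 / 12 = 2.5.

2.5:1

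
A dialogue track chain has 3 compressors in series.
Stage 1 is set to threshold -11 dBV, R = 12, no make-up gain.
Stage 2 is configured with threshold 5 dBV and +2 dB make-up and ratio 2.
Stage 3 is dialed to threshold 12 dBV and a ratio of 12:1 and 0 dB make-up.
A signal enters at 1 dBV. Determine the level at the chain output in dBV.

Stage 1: 12 dB above -11 dBV, reduced 12:1 to 1 dB above → -10 dBV.
Stage 2: -10 dBV is at or below the 5 dBV threshold — no compression; make-up brings it to -8 dBV.
Stage 3: -8 dBV is at or below the 12 dBV threshold — no compression; output -8 dBV.

-8 dBV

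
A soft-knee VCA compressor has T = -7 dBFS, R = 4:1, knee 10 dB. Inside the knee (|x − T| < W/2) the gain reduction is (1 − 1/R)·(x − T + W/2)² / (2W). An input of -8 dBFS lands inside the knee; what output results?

x − T + W/2 = -8 − (-7) + 5 = 4.
GR = (1 − 1/4) × 4² / 20 = 0.75 × 16 / 20 = 0.6 dB.
Output = -8 − 0.6 = -8.6 dBFS.

-8.6 dBFS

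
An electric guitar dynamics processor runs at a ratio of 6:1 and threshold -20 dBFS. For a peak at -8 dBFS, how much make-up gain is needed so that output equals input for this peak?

Overshoot 12 dB → 12/6 = 2 dB after compression, so the compressed level is -20 + 2 = -18 dBFS.
Make-up = target − compressed = -8 − (-18) = 10 dB.

10 dB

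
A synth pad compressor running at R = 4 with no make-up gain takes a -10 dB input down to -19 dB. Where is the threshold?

-22 dB

Let T be the threshold. Output overshoot = (input overshoot)/R, so -19 − T = (-10 − T)/4.
4·(-19 − T) = -10 − T → 3·T = -76 − (-10) = -66.
T = -66/3 = -22 dB.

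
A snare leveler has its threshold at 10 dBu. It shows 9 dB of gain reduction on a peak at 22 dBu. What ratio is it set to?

Input overshoot = 22 − 10 = 12 dB.
Output overshoot = 12 − 9 = 3 dB.
Ratio = input overshoot / output overshoot = 12 / 3 = 4.

4:1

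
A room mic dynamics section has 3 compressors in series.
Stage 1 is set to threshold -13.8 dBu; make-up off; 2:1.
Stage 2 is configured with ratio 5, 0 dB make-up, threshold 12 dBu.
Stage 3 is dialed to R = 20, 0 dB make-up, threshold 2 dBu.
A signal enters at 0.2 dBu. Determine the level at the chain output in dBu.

Stage 1: overshoot 14 dB → 14/2 = 7 dB → -6.8 dBu.
Stage 2: below threshold (-6.8 ≤ 12); passes unchanged; output -6.8 dBu.
Stage 3: -6.8 dBu ≤ 2 dBu, so stage 3 doesn't engage; output -6.8 dBu.

-6.8 dBu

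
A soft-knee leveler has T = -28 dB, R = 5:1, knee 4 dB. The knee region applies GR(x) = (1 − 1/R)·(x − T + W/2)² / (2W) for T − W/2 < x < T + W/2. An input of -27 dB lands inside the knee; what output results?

x − T + W/2 = -27 − (-28) + 2 = 3.
GR = (1 − 1/5) × 3² / 8 = 0.8 × 9 / 8 = 0.9 dB.
Output = -27 − 0.9 = -27.9 dB.

-27.9 dB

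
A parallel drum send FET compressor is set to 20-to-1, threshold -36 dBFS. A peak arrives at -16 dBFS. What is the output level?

-35 dBFS

-16 dBFS sits 20 dB over threshold.
20:1 compression reduces that to 20/20 = 1 dB over.
Output = -36 + 1 = -35 dBFS.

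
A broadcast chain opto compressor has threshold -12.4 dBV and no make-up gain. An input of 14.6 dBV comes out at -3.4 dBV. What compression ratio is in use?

Input overshoot = 14.6 − (-12.4) = 27 dB; output overshoot = -3.4 − (-12.4) = 9 dB.
Ratio = 27 / 9 = 3.

3:1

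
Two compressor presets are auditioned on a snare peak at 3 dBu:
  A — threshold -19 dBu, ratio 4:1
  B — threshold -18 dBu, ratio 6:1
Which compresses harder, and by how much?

B, by 1 dB

A: GR = 22 − 22/4 = 16.5 dB.
B: GR = 21 − 21/6 = 17.5 dB.
Difference: 1 dB in favour of B.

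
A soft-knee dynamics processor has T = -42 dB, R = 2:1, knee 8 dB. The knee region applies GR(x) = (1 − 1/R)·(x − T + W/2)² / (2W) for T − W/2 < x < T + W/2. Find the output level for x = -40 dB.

-41.125 dB

x − T + W/2 = -40 − (-42) + 4 = 6.
GR = (1 − 1/2) × 6² / 16 = 0.5 × 36 / 16 = 1.125 dB.
Output = -40 − 1.125 = -41.125 dB.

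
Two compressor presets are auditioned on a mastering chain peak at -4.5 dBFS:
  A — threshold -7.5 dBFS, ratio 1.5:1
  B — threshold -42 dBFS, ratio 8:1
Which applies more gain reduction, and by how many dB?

B, by 31.8125 dB

A: 3 dB over, compressed to 2 dB over, so 1 dB of GR.
B: 37.5 dB over, compressed to 4.6875 dB over, so 32.8125 dB of GR.
Difference: 31.8125 dB in favour of B.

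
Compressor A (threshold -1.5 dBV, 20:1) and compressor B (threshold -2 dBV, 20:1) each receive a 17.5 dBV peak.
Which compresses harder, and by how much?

B, by 0.475 dB

A: 19 dB over, compressed to 0.95 dB over, so 18.05 dB of GR.
B: 19.5 dB over, compressed to 0.975 dB over, so 18.525 dB of GR.
B reduces 0.475 dB more.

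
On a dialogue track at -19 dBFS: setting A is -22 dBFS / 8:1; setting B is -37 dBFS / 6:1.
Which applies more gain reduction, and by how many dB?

B, by 12.375 dB

A: 3 dB over, compressed to 0.375 dB over, so 2.625 dB of GR.
B: 18 dB over, compressed to 3 dB over, so 15 dB of GR.
B applies 12.375 dB more gain reduction.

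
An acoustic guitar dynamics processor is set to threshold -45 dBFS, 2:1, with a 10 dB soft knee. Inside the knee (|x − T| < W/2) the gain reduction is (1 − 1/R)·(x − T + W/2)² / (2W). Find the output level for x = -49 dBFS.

x − T + W/2 = -49 − (-45) + 5 = 1.
GR = (1 − 1/2) × 1² / 20 = 0.5 × 1 / 20 = 0.025 dB.
Output = -49 − 0.025 = -49.025 dBFS.

-49.025 dBFS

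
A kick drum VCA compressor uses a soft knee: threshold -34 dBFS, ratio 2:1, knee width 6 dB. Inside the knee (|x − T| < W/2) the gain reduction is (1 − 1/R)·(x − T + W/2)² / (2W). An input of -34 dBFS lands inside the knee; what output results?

-34.375 dBFS

x − T + W/2 = -34 − (-34) + 3 = 3.
GR = (1 − 1/2) × 3² / 12 = 0.5 × 9 / 12 = 0.375 dB.
Output = -34 − 0.375 = -34.375 dBFS.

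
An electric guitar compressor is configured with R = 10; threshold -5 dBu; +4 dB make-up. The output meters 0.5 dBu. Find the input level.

10 dBu

Stripping the +4 dB make-up gives -3.5 dBu at the gain stage.
Post-compression overshoot = -3.5 − (-5) = 1.5 dB.
Input overshoot = R × output overshoot = 15 dB → input = -5 + 15 = 10 dBu.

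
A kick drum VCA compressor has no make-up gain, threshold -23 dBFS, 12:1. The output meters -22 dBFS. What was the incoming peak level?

The compressed level sits -22 − (-23) = 1 dB over threshold.
Undo the ratio: input overshoot = 1 × 12 = 12 dB, giving input = -11 dBFS.

-11 dBFS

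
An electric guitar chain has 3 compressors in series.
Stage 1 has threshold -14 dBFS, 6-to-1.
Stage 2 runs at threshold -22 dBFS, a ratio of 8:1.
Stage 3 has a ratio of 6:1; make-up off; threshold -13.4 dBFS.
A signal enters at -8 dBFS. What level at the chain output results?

Stage 1: overshoot 6 dB → 6/6 = 1 dB → -13 dBFS.
Stage 2: overshoot 9 dB → 9/8 = 1.125 dB → -20.875 dBFS.
Stage 3: -20.875 dBFS ≤ -13.4 dBFS, so stage 3 doesn't engage; output -20.875 dBFS.

-20.875 dBFS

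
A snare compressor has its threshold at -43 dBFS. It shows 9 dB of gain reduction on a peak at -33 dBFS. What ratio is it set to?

Input overshoot = -33 − (-43) = 10 dB.
Output overshoot = 10 − 9 = 1 dB.
Ratio = input overshoot / output overshoot = 10 / 1 = 10.

10:1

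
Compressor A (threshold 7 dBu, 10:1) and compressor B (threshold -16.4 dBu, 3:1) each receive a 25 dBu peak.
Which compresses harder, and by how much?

A: 18 dB over, compressed to 1.8 dB over, so 16.2 dB of GR.
B: 41.4 dB over, compressed to 13.8 dB over, so 27.6 dB of GR.
B reduces 11.4 dB more.

B, by 11.4 dB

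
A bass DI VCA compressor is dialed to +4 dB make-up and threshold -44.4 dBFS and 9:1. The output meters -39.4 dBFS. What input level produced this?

Before make-up, the level was -39.4 − 4 = -43.4 dBFS.
The compressed level sits -43.4 − (-44.4) = 1 dB over threshold.
Input overshoot = R × output overshoot = 9 dB → input = -44.4 + 9 = -35.4 dBFS.

-35.4 dBFS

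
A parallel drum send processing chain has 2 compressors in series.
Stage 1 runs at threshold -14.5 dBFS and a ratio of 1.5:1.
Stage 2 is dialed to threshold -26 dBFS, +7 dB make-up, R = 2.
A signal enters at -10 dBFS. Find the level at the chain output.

Stage 1: 4.5 dB above -14.5 dBFS, reduced 1.5:1 to 3 dB above → -11.5 dBFS.
Stage 2: -11.5 dBFS is 14.5 dB over -26 dBFS; at 2:1 that becomes 7.25 dB over, giving -18.75 dBFS; +7 dB make-up → -11.75 dBFS.

-11.75 dBFS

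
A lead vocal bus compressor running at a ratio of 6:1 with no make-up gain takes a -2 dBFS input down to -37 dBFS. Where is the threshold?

-44 dBFS

Gain reduction = -2 − (-37) = 35 dB; output overshoot = GR / (R − 1) = 35 / 5 = 7 dB.
Threshold = output − output overshoot = -37 − 7 = -44 dBFS.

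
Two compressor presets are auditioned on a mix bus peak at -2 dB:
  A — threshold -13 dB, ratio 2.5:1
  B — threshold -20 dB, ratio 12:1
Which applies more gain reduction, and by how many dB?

A: 11 dB over, compressed to 4.4 dB over, so 6.6 dB of GR.
B: 18 dB over, compressed to 1.5 dB over, so 16.5 dB of GR.
B reduces 9.9 dB more.

B, by 9.9 dB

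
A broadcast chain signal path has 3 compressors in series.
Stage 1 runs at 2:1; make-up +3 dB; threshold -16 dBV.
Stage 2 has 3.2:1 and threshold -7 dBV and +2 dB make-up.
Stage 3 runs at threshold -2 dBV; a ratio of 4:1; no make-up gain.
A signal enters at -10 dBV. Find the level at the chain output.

Stage 1: overshoot 6 dB → 6/2 = 3 dB → -13 dBV; +3 dB make-up → -10 dBV.
Stage 2: below threshold (-10 ≤ -7); passes unchanged; make-up brings it to -8 dBV.
Stage 3: below threshold (-8 ≤ -2); passes unchanged; output -8 dBV.

-8 dBV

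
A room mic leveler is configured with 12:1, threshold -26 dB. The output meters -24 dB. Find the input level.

-2 dB

Post-compression overshoot = -24 − (-26) = 2 dB.
Input overshoot = R × output overshoot = 24 dB → input = -26 + 24 = -2 dB.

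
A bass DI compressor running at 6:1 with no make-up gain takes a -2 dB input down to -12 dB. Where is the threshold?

Let T be the threshold. Output overshoot = (input overshoot)/R, so -12 − T = (-2 − T)/6.
6·(-12 − T) = -2 − T → 5·T = -72 − (-2) = -70.
T = -70/5 = -14 dB.

-14 dB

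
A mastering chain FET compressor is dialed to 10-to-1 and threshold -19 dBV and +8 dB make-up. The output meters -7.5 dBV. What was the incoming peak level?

16 dBV

Remove make-up: -7.5 − 8 = -15.5 dBV.
The compressed level sits -15.5 − (-19) = 3.5 dB over threshold.
Input overshoot = R × output overshoot = 35 dB → input = -19 + 35 = 16 dBV.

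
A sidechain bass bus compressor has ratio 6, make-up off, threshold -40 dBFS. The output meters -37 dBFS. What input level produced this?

-22 dBFS

Post-compression overshoot = -37 − (-40) = 3 dB.
Before 6:1 compression the overshoot was 3 × 6 = 18 dB, so input = -40 + 18 = -22 dBFS.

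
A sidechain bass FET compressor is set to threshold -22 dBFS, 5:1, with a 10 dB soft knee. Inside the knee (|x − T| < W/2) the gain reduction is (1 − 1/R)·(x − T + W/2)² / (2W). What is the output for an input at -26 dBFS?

x − T + W/2 = -26 − (-22) + 5 = 1.
GR = (1 − 1/5) × 1² / 20 = 0.8 × 1 / 20 = 0.04 dB.
Output = -26 − 0.04 = -26.04 dBFS.

-26.04 dBFS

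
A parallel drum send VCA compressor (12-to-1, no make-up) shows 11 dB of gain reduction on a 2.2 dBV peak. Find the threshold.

Let T be the threshold. Output overshoot = (input overshoot)/R, so -8.8 − T = (2.2 − T)/12.
12·(-8.8 − T) = 2.2 − T → 11·T = -105.6 − 2.2 = -107.8.
T = -107.8/11 = -9.8 dBV.

-9.8 dBV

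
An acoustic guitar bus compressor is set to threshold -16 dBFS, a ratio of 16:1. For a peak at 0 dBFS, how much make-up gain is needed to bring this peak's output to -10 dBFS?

5 dB

Overshoot 16 dB → 16/16 = 1 dB after compression, so the compressed level is -16 + 1 = -15 dBFS.
Make-up = target − compressed = -10 − (-15) = 5 dB.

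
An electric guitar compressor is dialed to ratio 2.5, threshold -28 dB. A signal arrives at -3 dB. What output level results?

-18 dB

The input is 25 dB above the -28 dB threshold.
The 25 dB excess becomes 10 dB after 2.5:1 reduction.
So the level is -28 + 10 = -18 dB.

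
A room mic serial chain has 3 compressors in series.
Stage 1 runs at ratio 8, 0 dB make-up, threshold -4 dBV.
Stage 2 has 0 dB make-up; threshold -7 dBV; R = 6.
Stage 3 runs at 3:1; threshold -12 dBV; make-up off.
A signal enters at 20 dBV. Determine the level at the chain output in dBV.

Stage 1: 20 dBV is 24 dB over -4 dBV; at 8:1 that becomes 3 dB over, giving -1 dBV.
Stage 2: 6 dB above -7 dBV, reduced 6:1 to 1 dB above → -6 dBV.
Stage 3: overshoot 6 dB → 6/3 = 2 dB → -10 dBV.

-10 dBV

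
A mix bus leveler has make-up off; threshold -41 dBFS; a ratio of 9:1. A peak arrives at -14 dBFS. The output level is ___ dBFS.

-38 dBFS

-14 dBFS sits 27 dB over threshold.
The 27 dB excess becomes 3 dB after 9:1 reduction.
Output = -41 + 3 = -38 dBFS.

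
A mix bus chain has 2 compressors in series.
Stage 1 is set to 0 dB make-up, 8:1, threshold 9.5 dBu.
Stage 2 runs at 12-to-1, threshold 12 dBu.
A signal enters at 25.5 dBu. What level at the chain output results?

11.5 dBu

Stage 1: 25.5 dBu is 16 dB over 9.5 dBu; at 8:1 that becomes 2 dB over, giving 11.5 dBu.
Stage 2: 11.5 dBu is at or below the 12 dBu threshold — no compression; output 11.5 dBu.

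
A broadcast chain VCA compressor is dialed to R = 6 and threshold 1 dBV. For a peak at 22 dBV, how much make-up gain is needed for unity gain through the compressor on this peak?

17.5 dB

Overshoot 21 dB → 21/6 = 3.5 dB after compression, so the compressed level is 1 + 3.5 = 4.5 dBV.
Make-up = target − compressed = 22 − 4.5 = 17.5 dB.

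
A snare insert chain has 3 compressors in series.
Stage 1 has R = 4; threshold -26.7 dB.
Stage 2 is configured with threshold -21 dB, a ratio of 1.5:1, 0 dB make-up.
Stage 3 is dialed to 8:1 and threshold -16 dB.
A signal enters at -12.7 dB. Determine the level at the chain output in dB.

-23.2 dB

Stage 1: overshoot 14 dB → 14/4 = 3.5 dB → -23.2 dB.
Stage 2: -23.2 dB ≤ -21 dB, so stage 2 doesn't engage; output -23.2 dB.
Stage 3: -23.2 dB ≤ -16 dB, so stage 3 doesn't engage; output -23.2 dB.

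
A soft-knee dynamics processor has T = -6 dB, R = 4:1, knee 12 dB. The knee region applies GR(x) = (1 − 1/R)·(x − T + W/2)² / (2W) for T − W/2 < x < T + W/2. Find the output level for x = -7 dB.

x − T + W/2 = -7 − (-6) + 6 = 5.
GR = (1 − 1/4) × 5² / 24 = 0.75 × 25 / 24 = 0.78125 dB.
Output = -7 − 0.78125 = -7.78125 dB.

-7.78125 dB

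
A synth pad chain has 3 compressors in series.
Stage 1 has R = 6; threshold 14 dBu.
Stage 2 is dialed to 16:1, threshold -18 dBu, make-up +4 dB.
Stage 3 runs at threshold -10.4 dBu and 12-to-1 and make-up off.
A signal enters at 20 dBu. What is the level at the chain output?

-11.9375 dBu

Stage 1: 6 dB above 14 dBu, reduced 6:1 to 1 dB above → 15 dBu.
Stage 2: 15 dBu is 33 dB over -18 dBu; at 16:1 that becomes 2.0625 dB over, giving -15.9375 dBu; +4 dB make-up → -11.9375 dBu.
Stage 3: below threshold (-11.9375 ≤ -10.4); passes unchanged; output -11.9375 dBu.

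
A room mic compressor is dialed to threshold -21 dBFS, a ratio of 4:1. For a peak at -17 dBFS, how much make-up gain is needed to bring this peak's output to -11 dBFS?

Overshoot 4 dB → 4/4 = 1 dB after compression, so the compressed level is -21 + 1 = -20 dBFS.
Make-up = target − compressed = -11 − (-20) = 9 dB.

9 dB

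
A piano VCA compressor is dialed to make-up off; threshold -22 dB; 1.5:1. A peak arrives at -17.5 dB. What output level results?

-19 dB

Overshoot: -17.5 − (-22) = 4.5 dB.
At 1.5:1 the overshoot is divided by 1.5, leaving 3 dB above threshold.
So the level is -22 + 3 = -19 dB.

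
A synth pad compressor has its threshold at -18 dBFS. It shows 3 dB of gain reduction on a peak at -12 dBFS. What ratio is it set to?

2:1

Input overshoot = -12 − (-18) = 6 dB.
Output overshoot = 6 − 3 = 3 dB.
Ratio = input overshoot / output overshoot = 6 / 3 = 2.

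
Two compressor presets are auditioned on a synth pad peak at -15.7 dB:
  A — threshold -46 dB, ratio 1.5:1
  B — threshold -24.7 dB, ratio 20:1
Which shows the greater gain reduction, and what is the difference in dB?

A, by 1.55 dB

A: GR = 30.3 − 30.3/1.5 = 10.1 dB.
B: GR = 9 − 9/20 = 8.55 dB.
A reduces 1.55 dB more.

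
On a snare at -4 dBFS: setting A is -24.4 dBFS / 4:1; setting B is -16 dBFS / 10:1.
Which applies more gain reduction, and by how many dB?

A: GR = 20.4 − 20.4/4 = 15.3 dB.
B: GR = 12 − 12/10 = 10.8 dB.
Difference: 4.5 dB in favour of A.

A, by 4.5 dB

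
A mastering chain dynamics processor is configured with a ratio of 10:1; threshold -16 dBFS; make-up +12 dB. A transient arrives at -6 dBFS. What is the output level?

-3 dBFS

Overshoot: -6 − (-16) = 10 dB.
10:1 compression reduces that to 10/10 = 1 dB over.
That puts the output at -15 dBFS; make-up adds 12 dB, giving -3 dBFS.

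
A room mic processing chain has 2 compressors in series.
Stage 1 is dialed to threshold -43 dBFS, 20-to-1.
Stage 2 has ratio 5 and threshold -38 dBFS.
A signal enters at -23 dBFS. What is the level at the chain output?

Stage 1: 20 dB above -43 dBFS, reduced 20:1 to 1 dB above → -42 dBFS.
Stage 2: -42 dBFS ≤ -38 dBFS, so stage 2 doesn't engage; output -42 dBFS.

-42 dBFS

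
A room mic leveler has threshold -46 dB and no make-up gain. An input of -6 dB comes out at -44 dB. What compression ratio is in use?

Input overshoot = -6 − (-46) = 40 dB; output overshoot = -44 − (-46) = 2 dB.
Ratio = 40 / 2 = 20.

20:1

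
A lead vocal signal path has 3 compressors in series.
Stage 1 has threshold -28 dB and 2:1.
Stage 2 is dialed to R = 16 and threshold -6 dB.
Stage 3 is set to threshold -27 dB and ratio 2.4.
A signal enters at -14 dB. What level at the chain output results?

-24.5 dB

Stage 1: 14 dB above -28 dB, reduced 2:1 to 7 dB above → -21 dB.
Stage 2: -21 dB ≤ -6 dB, so stage 2 doesn't engage; output -21 dB.
Stage 3: -21 dB is 6 dB over -27 dB; at 2.4:1 that becomes 2.5 dB over, giving -24.5 dB.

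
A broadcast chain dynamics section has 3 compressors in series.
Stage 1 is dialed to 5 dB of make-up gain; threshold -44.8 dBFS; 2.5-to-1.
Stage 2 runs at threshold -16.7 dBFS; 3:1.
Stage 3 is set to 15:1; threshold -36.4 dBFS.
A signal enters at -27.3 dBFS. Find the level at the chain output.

Stage 1: 17.5 dB above -44.8 dBFS, reduced 2.5:1 to 7 dB above → -37.8 dBFS; +5 dB make-up → -32.8 dBFS.
Stage 2: -32.8 dBFS is at or below the -16.7 dBFS threshold — no compression; output -32.8 dBFS.
Stage 3: 3.6 dB above -36.4 dBFS, reduced 15:1 to 0.24 dB above → -36.16 dBFS.

-36.16 dBFS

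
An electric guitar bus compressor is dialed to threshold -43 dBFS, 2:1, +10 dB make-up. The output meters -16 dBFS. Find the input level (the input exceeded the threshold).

Before make-up, the level was -16 − 10 = -26 dBFS.
That's 17 dB above the -43 dBFS threshold.
Input overshoot = R × output overshoot = 34 dB → input = -43 + 34 = -9 dBFS.

-9 dBFS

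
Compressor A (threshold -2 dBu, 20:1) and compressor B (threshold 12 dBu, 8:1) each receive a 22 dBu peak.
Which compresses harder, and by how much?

A, by 14.05 dB

A: GR = 24 − 24/20 = 22.8 dB.
B: GR = 10 − 10/8 = 8.75 dB.
A applies 14.05 dB more gain reduction.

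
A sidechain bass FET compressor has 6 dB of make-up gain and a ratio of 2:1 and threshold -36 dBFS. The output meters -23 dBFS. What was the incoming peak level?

-22 dBFS

Before make-up, the level was -23 − 6 = -29 dBFS.
Post-compression overshoot = -29 − (-36) = 7 dB.
Before 2:1 compression the overshoot was 7 × 2 = 14 dB, so input = -36 + 14 = -22 dBFS.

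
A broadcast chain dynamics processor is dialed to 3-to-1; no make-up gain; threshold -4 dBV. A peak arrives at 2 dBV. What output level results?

2 dBV sits 6 dB over threshold.
The 6 dB excess becomes 2 dB after 3:1 reduction.
That puts the output at -2 dBV.

-2 dBV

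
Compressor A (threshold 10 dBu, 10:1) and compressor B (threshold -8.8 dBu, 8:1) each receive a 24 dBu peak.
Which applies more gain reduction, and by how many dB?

A: GR = 14 − 14/10 = 12.6 dB.
B: GR = 32.8 − 32.8/8 = 28.7 dB.
B applies 16.1 dB more gain reduction.

B, by 16.1 dB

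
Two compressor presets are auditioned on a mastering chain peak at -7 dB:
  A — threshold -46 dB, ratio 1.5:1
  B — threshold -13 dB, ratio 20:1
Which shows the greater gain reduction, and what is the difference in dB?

A, by 7.3 dB

A: 39 dB over, compressed to 26 dB over, so 13 dB of GR.
B: 6 dB over, compressed to 0.3 dB over, so 5.7 dB of GR.
A applies 7.3 dB more gain reduction.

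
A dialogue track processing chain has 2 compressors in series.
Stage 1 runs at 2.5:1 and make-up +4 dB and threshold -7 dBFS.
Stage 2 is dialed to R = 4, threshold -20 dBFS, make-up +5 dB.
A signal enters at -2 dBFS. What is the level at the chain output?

Stage 1: -2 dBFS is 5 dB over -7 dBFS; at 2.5:1 that becomes 2 dB over, giving -5 dBFS; +4 dB make-up → -1 dBFS.
Stage 2: overshoot 19 dB → 19/4 = 4.75 dB → -15.25 dBFS; +5 dB make-up → -10.25 dBFS.

-10.25 dBFS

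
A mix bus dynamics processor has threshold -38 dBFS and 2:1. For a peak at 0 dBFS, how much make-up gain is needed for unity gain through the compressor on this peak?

19 dB

The peak compresses to -38 + 38/2 = -19 dBFS.
To reach 0 dBFS requires 0 − (-19) = 19 dB of make-up.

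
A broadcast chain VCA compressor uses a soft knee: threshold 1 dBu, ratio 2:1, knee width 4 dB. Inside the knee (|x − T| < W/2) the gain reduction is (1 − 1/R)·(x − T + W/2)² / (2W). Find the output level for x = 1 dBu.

0.75 dBu

x − T + W/2 = 1 − 1 + 2 = 2.
GR = (1 − 1/2) × 2² / 8 = 0.5 × 4 / 8 = 0.25 dB.
Output = 1 − 0.25 = 0.75 dBu.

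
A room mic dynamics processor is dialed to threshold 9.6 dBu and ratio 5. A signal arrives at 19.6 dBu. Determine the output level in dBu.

11.6 dBu

Overshoot: 19.6 − 9.6 = 10 dB.
5:1 compression reduces that to 10/5 = 2 dB over.
That puts the output at 11.6 dBu.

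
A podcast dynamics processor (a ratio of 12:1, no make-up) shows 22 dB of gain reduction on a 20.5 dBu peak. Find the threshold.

Gain reduction = 20.5 − (-1.5) = 22 dB; output overshoot = GR / (R − 1) = 22 / 11 = 2 dB.
Threshold = output − output overshoot = -1.5 − 2 = -3.5 dBu.

-3.5 dBu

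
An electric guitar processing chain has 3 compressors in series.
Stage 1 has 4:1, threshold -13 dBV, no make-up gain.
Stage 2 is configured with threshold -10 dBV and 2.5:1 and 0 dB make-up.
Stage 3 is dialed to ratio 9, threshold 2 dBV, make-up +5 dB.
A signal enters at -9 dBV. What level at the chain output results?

-7 dBV

Stage 1: overshoot 4 dB → 4/4 = 1 dB → -12 dBV.
Stage 2: below threshold (-12 ≤ -10); passes unchanged; output -12 dBV.
Stage 3: -12 dBV ≤ 2 dBV, so stage 3 doesn't engage; make-up brings it to -7 dBV.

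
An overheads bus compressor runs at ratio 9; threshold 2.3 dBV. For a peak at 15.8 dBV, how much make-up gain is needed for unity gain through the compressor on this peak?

12 dB

The peak compresses to 2.3 + 13.5/9 = 3.8 dBV.
To reach 15.8 dBV requires 15.8 − 3.8 = 12 dB of make-up.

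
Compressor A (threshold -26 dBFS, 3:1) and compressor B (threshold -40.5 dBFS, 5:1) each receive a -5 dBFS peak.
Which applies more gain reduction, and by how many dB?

A: 21 dB over, compressed to 7 dB over, so 14 dB of GR.
B: 35.5 dB over, compressed to 7.1 dB over, so 28.4 dB of GR.
B reduces 14.4 dB more.

B, by 14.4 dB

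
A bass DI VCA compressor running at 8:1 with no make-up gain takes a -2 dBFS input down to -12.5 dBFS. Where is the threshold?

-14 dBFS

Gain reduction = -2 − (-12.5) = 10.5 dB; output overshoot = GR / (R − 1) = 10.5 / 7 = 1.5 dB.
Threshold = output − output overshoot = -12.5 − 1.5 = -14 dBFS.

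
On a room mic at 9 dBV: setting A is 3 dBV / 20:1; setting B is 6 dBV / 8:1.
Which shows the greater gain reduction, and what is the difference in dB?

A, by 3.075 dB

A: GR = 6 − 6/20 = 5.7 dB.
B: GR = 3 − 3/8 = 2.625 dB.
A reduces 3.075 dB more.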